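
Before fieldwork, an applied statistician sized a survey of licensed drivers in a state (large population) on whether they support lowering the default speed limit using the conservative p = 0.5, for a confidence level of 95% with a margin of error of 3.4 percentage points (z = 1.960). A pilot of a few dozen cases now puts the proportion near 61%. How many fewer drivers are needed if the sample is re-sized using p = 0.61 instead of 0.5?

Conservative (p = 0.5): n = 1.960² × 0.25 / 0.034² ≈ 830.80 → 831.
Using p = 0.61: p(1−p) = 0.2379, so n = 1.960² × 0.2379 / 0.034² ≈ 790.59 → 791.
Reduction: 831 − 791 = 40.

40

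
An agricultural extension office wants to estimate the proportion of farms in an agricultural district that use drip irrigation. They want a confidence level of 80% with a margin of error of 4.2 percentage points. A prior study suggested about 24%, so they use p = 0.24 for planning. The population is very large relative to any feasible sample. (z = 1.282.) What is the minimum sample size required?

With p = 0.24, p(1−p) = 0.1824.
n = z²·p(1−p)/E² = 1.282² × 0.1824 / 0.042² = 1.6435 × 0.1824 / 0.001764 ≈ 169.94.
Rounding up gives n = 170.

170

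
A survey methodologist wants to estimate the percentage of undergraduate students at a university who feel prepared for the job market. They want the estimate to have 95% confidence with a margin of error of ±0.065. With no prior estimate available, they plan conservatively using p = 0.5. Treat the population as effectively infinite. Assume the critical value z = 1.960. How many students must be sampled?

228

With p = 0.5, p(1−p) = 0.25.
n = z²·p(1−p)/E² = 1.960² × 0.2500 / 0.065² = 3.8416 × 0.2500 / 0.004225 ≈ 227.31.
Rounding up gives n = 228.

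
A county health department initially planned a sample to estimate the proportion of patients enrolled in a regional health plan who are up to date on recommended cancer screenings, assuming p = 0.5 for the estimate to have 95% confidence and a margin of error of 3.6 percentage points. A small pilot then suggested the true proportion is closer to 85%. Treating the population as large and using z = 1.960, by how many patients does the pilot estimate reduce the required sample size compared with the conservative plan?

Conservative (p = 0.5): n = 1.960² × 0.25 / 0.036² ≈ 741.05 → 742.
Using p = 0.85: p(1−p) = 0.1275, so n = 1.960² × 0.1275 / 0.036² ≈ 377.94 → 378.
Reduction: 742 − 378 = 364.

364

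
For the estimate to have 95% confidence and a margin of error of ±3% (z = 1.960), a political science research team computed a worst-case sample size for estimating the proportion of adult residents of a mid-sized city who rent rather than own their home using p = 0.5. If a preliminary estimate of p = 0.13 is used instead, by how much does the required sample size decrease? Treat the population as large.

585

Conservative (p = 0.5): n = 1.960² × 0.25 / 0.030² ≈ 1067.11 → 1068.
Using p = 0.13: p(1−p) = 0.1131, so n = 1.960² × 0.1131 / 0.030² ≈ 482.76 → 483.
Reduction: 1068 − 483 = 585.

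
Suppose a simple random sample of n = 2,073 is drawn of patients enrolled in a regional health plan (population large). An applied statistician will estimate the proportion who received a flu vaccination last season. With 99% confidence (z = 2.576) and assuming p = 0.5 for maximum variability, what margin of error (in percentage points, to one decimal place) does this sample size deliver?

2.8

SE(p̂) = √[p(1−p)/n] = √[0.2500/2073] = 0.01098.
E = z × SE = 2.576 × 0.01098 = 0.02829, or 2.8 percentage points.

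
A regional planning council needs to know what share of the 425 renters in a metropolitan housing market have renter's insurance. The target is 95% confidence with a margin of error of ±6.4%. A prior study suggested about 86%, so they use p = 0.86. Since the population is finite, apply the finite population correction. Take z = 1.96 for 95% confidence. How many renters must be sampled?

Unadjusted: n₀ = 1.96² × 0.86 × 0.14 / 0.064² ≈ 112.92, so n₀ = 113.
Finite population correction with N = 425: n = n₀ / (1 + (n₀−1)/N) = 113 / (1 + 112/425) = 113 / 1.2635 ≈ 89.43.
Rounding up, n = 90.

90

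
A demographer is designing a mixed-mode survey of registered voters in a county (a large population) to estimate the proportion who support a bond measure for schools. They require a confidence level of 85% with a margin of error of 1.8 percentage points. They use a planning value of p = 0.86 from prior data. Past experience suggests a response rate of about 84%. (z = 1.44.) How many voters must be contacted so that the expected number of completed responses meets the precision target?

918

Completed interviews needed: n₀ = 1.44² × 0.1204 / 0.018² ≈ 770.56 → 771.
At an 84% response rate, contacts needed = 771 / 0.84 ≈ 917.86 → 918.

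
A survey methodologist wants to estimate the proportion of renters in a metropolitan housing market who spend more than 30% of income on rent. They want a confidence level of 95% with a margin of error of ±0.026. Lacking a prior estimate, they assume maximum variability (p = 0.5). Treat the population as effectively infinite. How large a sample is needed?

For 95% confidence, z = 1.96.
With p = 0.5, p(1−p) = 0.25.
n = z²·p(1−p)/E² = 1.96² × 0.2500 / 0.026² = 3.8416 × 0.2500 / 0.000676 ≈ 1420.71.
Rounding up gives n = 1421.

1421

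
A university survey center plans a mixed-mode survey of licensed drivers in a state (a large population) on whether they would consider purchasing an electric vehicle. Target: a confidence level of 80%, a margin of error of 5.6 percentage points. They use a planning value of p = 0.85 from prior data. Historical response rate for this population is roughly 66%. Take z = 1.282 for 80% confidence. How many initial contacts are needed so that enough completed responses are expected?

102

Completed interviews needed: n₀ = 1.282² × 0.1275 / 0.056² ≈ 66.82 → 67.
At a 66% response rate, contacts needed = 67 / 0.66 ≈ 101.52 → 102.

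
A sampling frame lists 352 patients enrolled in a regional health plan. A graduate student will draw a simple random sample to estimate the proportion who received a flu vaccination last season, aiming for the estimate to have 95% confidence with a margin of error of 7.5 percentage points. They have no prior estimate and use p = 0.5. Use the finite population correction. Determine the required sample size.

116

For 95% confidence, z = 1.96.
Unadjusted: n₀ = 1.96² × 0.50 × 0.50 / 0.075² ≈ 170.74, so n₀ = 171.
Finite population correction with N = 352: n = n₀ / (1 + (n₀−1)/N) = 171 / (1 + 170/352) = 171 / 1.4830 ≈ 115.31.
Rounding up, n = 116.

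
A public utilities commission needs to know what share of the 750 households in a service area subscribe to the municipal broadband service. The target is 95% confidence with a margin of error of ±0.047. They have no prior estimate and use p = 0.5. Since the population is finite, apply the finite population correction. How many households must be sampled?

For 95% confidence, z = 1.960.
Unadjusted: n₀ = 1.960² × 0.50 × 0.50 / 0.047² ≈ 434.77, so n₀ = 435.
Finite population correction with N = 750: n = n₀ / (1 + (n₀−1)/N) = 435 / (1 + 434/750) = 435 / 1.5787 ≈ 275.55.
Rounding up, n = 276.

276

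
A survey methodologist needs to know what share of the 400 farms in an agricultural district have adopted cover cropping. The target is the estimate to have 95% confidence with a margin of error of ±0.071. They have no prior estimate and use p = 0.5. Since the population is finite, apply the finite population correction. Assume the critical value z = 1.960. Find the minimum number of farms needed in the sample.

Unadjusted: n₀ = 1.960² × 0.50 × 0.50 / 0.071² ≈ 190.52, so n₀ = 191.
Finite population correction with N = 400: n = n₀ / (1 + (n₀−1)/N) = 191 / (1 + 190/400) = 191 / 1.4750 ≈ 129.49.
Rounding up, n = 130.

130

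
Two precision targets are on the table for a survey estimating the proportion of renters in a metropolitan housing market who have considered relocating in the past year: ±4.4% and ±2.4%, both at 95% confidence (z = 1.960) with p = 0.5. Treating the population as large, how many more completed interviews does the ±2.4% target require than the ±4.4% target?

1171

At ±4.4%: n = 1.960² × 0.2500 / 0.044² ≈ 496.07 → 497.
At ±2.4%: n = 1.960² × 0.2500 / 0.024² ≈ 1667.36 → 1668.
Additional respondents: 1668 − 497 = 1171.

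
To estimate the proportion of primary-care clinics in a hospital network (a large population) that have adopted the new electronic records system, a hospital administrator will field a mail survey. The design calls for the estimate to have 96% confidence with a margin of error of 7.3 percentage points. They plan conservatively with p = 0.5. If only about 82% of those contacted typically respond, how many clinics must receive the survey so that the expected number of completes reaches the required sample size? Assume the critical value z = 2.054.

Completed interviews needed: n₀ = 2.054² × 0.2500 / 0.073² ≈ 197.92 → 198.
At an 82% response rate, contacts needed = 198 / 0.82 ≈ 241.46 → 242.

242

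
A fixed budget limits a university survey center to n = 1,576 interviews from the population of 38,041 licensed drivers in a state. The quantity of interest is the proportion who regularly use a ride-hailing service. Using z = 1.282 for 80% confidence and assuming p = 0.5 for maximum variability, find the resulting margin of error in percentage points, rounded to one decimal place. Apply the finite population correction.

1.6

Finite-population factor: (N−n)/(N−1) = (38041−1576)/(38041−1) = 0.9586.
SE(p̂) = √[p(1−p)/n · (N−n)/(N−1)] = √[0.2500/1576 × 0.9586] = 0.01233.
E = z × SE = 1.282 × 0.01233 = 0.01581 ≈ 1.6 percentage points.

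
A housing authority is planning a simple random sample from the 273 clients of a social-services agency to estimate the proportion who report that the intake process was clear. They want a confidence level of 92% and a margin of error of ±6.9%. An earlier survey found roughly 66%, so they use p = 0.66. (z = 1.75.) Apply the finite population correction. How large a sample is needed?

95

Unadjusted: n₀ = 1.75² × 0.66 × 0.34 / 0.069² ≈ 144.34, so n₀ = 145.
Finite population correction with N = 273: n = n₀ / (1 + (n₀−1)/N) = 145 / (1 + 144/273) = 145 / 1.5275 ≈ 94.93.
Rounding up, n = 95.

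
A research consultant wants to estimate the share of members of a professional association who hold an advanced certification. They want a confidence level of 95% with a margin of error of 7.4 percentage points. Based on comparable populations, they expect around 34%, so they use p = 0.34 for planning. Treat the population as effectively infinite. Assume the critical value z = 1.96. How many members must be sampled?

With p = 0.34, p(1−p) = 0.2244.
n = z²·p(1−p)/E² = 1.96² × 0.2244 / 0.074² = 3.8416 × 0.2244 / 0.005476 ≈ 157.42.
Rounding up gives n = 158.

158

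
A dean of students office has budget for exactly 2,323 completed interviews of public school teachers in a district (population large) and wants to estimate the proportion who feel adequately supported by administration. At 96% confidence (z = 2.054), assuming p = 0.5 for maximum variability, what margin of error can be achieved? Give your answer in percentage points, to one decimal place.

2.1

SE(p̂) = √[p(1−p)/n] = √[0.2500/2323] = 0.01037.
E = z × SE = 2.054 × 0.01037 = 0.02131, or 2.1 percentage points.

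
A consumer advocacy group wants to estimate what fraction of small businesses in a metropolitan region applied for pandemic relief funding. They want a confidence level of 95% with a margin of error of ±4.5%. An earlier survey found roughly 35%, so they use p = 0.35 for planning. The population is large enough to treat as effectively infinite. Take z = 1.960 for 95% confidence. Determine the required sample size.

With p = 0.35, p(1−p) = 0.2275.
n = z²·p(1−p)/E² = 1.960² × 0.2275 / 0.045² = 3.8416 × 0.2275 / 0.002025 ≈ 431.59.
Rounding up gives n = 432.

432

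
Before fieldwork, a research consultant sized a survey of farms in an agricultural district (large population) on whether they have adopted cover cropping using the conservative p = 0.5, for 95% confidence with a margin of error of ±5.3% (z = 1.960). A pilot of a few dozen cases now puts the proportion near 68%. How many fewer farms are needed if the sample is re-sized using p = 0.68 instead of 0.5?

Conservative (p = 0.5): n = 1.960² × 0.25 / 0.053² ≈ 341.90 → 342.
Using p = 0.68: p(1−p) = 0.2176, so n = 1.960² × 0.2176 / 0.053² ≈ 297.59 → 298.
Reduction: 342 − 298 = 44.

44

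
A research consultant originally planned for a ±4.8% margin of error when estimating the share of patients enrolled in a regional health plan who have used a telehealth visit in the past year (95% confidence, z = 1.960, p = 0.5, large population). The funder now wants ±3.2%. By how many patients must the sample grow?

At ±4.8%: n = 1.960² × 0.2500 / 0.048² ≈ 416.84 → 417.
At ±3.2%: n = 1.960² × 0.2500 / 0.032² ≈ 937.89 → 938.
Additional respondents: 938 − 417 = 521.

521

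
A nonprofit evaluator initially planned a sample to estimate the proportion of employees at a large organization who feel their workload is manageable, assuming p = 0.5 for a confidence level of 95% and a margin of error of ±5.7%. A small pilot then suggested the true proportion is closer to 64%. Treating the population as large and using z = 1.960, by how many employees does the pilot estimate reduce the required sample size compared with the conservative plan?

23

Conservative (p = 0.5): n = 1.960² × 0.25 / 0.057² ≈ 295.60 → 296.
Using p = 0.64: p(1−p) = 0.2304, so n = 1.960² × 0.2304 / 0.057² ≈ 272.42 → 273.
Reduction: 296 − 273 = 23.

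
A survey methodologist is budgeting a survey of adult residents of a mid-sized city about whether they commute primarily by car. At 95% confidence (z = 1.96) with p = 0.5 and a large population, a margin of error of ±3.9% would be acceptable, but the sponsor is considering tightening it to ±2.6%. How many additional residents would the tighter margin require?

At ±3.9%: n = 1.96² × 0.2500 / 0.039² ≈ 631.43 → 632.
At ±2.6%: n = 1.96² × 0.2500 / 0.026² ≈ 1420.71 → 1421.
Additional respondents: 1421 − 632 = 789.

789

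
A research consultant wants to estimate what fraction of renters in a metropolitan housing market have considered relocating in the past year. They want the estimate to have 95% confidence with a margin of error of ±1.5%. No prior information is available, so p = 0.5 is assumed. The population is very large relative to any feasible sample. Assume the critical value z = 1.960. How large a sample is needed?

With p = 0.5, p(1−p) = 0.25.
n = z²·p(1−p)/E² = 1.960² × 0.2500 / 0.015² = 3.8416 × 0.2500 / 0.000225 ≈ 4268.44.
Rounding up gives n = 4269.

4269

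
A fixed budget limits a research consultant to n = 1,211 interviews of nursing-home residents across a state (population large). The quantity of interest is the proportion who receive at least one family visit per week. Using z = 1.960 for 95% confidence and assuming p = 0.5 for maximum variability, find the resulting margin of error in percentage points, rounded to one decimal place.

SE(p̂) = √[p(1−p)/n] = √[0.2500/1211] = 0.01437.
E = z × SE = 1.960 × 0.01437 = 0.02816, or 2.8 percentage points.

2.8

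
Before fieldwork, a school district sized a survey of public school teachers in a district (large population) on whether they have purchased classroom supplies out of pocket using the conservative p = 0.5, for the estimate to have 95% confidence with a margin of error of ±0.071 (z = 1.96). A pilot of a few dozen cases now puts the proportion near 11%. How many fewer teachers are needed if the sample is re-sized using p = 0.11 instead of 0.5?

116

Conservative (p = 0.5): n = 1.96² × 0.25 / 0.071² ≈ 190.52 → 191.
Using p = 0.11: p(1−p) = 0.0979, so n = 1.96² × 0.0979 / 0.071² ≈ 74.61 → 75.
Reduction: 191 − 75 = 116.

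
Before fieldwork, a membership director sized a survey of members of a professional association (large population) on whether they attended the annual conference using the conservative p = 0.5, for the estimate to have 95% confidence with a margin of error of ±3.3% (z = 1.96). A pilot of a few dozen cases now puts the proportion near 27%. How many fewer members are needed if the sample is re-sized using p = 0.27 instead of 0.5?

Conservative (p = 0.5): n = 1.96² × 0.25 / 0.033² ≈ 881.91 → 882.
Using p = 0.27: p(1−p) = 0.1971, so n = 1.96² × 0.1971 / 0.033² ≈ 695.30 → 696.
Reduction: 882 − 696 = 186.

186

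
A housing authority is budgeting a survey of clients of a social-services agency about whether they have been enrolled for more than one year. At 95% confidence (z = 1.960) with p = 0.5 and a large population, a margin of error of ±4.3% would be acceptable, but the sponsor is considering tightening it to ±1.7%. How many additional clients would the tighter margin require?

At ±4.3%: n = 1.960² × 0.2500 / 0.043² ≈ 519.42 → 520.
At ±1.7%: n = 1.960² × 0.2500 / 0.017² ≈ 3323.18 → 3324.
Additional respondents: 3324 − 520 = 2804.

2804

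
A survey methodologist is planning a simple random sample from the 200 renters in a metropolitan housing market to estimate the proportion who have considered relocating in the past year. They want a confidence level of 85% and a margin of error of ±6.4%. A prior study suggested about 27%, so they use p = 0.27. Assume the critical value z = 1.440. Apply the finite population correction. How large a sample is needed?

Unadjusted: n₀ = 1.440² × 0.27 × 0.73 / 0.064² ≈ 99.78, so n₀ = 100.
Finite population correction with N = 200: n = n₀ / (1 + (n₀−1)/N) = 100 / (1 + 99/200) = 100 / 1.4950 ≈ 66.89.
Rounding up, n = 67.

67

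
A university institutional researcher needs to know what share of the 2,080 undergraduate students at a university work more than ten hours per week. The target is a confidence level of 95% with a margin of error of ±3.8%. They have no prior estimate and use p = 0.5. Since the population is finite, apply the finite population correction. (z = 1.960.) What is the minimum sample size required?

505

Unadjusted: n₀ = 1.960² × 0.50 × 0.50 / 0.038² ≈ 665.10, so n₀ = 666.
Finite population correction with N = 2,080: n = n₀ / (1 + (n₀−1)/N) = 666 / (1 + 665/2080) = 666 / 1.3197 ≈ 504.66.
Rounding up, n = 505.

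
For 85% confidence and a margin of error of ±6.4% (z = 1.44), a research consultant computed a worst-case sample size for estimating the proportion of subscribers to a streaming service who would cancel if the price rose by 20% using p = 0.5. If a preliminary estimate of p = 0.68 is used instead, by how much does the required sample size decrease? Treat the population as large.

Conservative (p = 0.5): n = 1.44² × 0.25 / 0.064² ≈ 126.56 → 127.
Using p = 0.68: p(1−p) = 0.2176, so n = 1.44² × 0.2176 / 0.064² ≈ 110.16 → 111.
Reduction: 127 − 111 = 16.

16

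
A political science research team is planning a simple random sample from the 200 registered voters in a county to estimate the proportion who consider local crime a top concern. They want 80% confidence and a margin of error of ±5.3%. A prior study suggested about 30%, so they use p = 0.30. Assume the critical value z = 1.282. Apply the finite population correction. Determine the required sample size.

Unadjusted: n₀ = 1.282² × 0.30 × 0.70 / 0.053² ≈ 122.87, so n₀ = 123.
Finite population correction with N = 200: n = n₀ / (1 + (n₀−1)/N) = 123 / (1 + 122/200) = 123 / 1.6100 ≈ 76.40.
Rounding up, n = 77.

77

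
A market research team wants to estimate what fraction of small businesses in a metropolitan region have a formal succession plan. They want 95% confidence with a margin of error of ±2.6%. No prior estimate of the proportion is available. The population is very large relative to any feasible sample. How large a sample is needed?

For 95% confidence, z = 1.96.
With no prior estimate, use p = 0.5, giving p(1−p) = 0.25.
n = z²·p(1−p)/E² = 1.96² × 0.2500 / 0.026² = 3.8416 × 0.2500 / 0.000676 ≈ 1420.71.
Rounding up gives n = 1421.

1421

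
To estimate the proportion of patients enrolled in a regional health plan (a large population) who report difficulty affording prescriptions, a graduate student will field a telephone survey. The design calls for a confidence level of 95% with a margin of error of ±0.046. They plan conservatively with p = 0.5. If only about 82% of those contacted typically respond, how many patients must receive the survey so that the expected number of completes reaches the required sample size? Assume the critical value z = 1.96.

Completed interviews needed: n₀ = 1.96² × 0.2500 / 0.046² ≈ 453.88 → 454.
At an 82% response rate, contacts needed = 454 / 0.82 ≈ 553.66 → 554.

554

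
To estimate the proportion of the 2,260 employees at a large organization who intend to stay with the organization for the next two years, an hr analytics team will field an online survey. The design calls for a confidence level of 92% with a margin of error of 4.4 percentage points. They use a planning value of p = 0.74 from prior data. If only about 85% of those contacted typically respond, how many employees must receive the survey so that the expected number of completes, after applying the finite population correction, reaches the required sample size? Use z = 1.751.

Completed interviews needed (unadjusted): n₀ = 1.751² × 0.1924 / 0.044² ≈ 304.70 → 305.
FPC for N = 2,260: n = 305 / (1 + 304/2260) = 305 / 1.1345 ≈ 268.84 → 269.
At an 85% response rate, contacts needed = 269 / 0.85 ≈ 316.47 → 317.

317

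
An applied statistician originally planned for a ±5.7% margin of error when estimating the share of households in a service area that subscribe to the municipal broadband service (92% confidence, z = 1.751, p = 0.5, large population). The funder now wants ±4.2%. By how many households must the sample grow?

At ±5.7%: n = 1.751² × 0.2500 / 0.057² ≈ 235.92 → 236.
At ±4.2%: n = 1.751² × 0.2500 / 0.042² ≈ 434.52 → 435.
Additional respondents: 435 − 236 = 199.

199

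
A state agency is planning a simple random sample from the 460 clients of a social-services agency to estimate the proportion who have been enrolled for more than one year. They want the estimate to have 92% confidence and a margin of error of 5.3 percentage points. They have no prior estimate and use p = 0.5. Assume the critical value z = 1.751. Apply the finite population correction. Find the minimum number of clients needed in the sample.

Unadjusted: n₀ = 1.751² × 0.50 × 0.50 / 0.053² ≈ 272.87, so n₀ = 273.
Finite population correction with N = 460: n = n₀ / (1 + (n₀−1)/N) = 273 / (1 + 272/460) = 273 / 1.5913 ≈ 171.56.
Rounding up, n = 172.

172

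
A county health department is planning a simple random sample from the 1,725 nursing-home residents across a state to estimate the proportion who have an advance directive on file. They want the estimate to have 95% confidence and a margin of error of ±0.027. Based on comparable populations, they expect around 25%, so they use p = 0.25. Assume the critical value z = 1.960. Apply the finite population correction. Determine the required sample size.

Unadjusted: n₀ = 1.960² × 0.25 × 0.75 / 0.027² ≈ 988.07, so n₀ = 989.
Finite population correction with N = 1,725: n = n₀ / (1 + (n₀−1)/N) = 989 / (1 + 988/1725) = 989 / 1.5728 ≈ 628.83.
Rounding up, n = 629.

629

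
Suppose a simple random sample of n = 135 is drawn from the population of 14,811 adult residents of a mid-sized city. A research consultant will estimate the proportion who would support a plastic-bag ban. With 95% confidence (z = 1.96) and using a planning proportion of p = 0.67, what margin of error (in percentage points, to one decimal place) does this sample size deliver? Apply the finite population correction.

Finite-population factor: (N−n)/(N−1) = (14811−135)/(14811−1) = 0.9910.
SE(p̂) = √[p(1−p)/n · (N−n)/(N−1)] = √[0.2211/135 × 0.9910] = 0.04029.
E = z × SE = 1.96 × 0.04029 = 0.07896 ≈ 7.9 percentage points.

7.9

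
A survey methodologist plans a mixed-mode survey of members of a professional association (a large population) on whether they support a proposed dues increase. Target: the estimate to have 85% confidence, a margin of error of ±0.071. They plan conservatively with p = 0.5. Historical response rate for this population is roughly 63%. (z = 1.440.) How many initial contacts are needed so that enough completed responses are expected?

164

Completed interviews needed: n₀ = 1.440² × 0.2500 / 0.071² ≈ 102.84 → 103.
At a 63% response rate, contacts needed = 103 / 0.63 ≈ 163.49 → 164.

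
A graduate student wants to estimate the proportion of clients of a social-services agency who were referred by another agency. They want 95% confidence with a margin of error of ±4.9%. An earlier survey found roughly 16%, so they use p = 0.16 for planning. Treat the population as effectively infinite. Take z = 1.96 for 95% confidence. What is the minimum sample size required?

With p = 0.16, p(1−p) = 0.1344.
n = z²·p(1−p)/E² = 1.96² × 0.1344 / 0.049² = 3.8416 × 0.1344 / 0.002401 ≈ 215.04.
Rounding up gives n = 216.

216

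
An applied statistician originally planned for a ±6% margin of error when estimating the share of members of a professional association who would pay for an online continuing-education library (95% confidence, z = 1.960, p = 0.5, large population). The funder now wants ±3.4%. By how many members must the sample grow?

564

At ±6%: n = 1.960² × 0.2500 / 0.060² ≈ 266.78 → 267.
At ±3.4%: n = 1.960² × 0.2500 / 0.034² ≈ 830.80 → 831.
Additional respondents: 831 − 267 = 564.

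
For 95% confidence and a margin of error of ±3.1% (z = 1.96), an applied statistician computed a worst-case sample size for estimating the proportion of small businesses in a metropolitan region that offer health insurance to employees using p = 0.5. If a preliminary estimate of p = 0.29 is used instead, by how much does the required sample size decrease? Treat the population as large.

Conservative (p = 0.5): n = 1.96² × 0.25 / 0.031² ≈ 999.38 → 1000.
Using p = 0.29: p(1−p) = 0.2059, so n = 1.96² × 0.2059 / 0.031² ≈ 823.09 → 824.
Reduction: 1000 − 824 = 176.

176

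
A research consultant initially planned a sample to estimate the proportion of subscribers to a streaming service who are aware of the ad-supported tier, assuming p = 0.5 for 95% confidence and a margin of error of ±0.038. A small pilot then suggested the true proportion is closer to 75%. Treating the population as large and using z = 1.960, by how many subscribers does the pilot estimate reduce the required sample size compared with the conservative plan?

167

Conservative (p = 0.5): n = 1.960² × 0.25 / 0.038² ≈ 665.10 → 666.
Using p = 0.75: p(1−p) = 0.1875, so n = 1.960² × 0.1875 / 0.038² ≈ 498.82 → 499.
Reduction: 666 − 499 = 167.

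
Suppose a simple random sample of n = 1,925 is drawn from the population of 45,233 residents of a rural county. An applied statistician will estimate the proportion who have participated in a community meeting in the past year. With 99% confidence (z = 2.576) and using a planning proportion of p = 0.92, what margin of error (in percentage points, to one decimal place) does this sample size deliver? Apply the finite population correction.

1.6

Finite-population factor: (N−n)/(N−1) = (45233−1925)/(45233−1) = 0.9575.
SE(p̂) = √[p(1−p)/n · (N−n)/(N−1)] = √[0.0736/1925 × 0.9575] = 0.00605.
E = z × SE = 2.576 × 0.00605 = 0.01559 ≈ 1.6 percentage points.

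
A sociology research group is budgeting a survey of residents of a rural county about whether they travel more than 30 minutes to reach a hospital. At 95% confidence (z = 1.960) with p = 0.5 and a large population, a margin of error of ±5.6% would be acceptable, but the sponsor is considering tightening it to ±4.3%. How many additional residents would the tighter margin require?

213

At ±5.6%: n = 1.960² × 0.2500 / 0.056² ≈ 306.25 → 307.
At ±4.3%: n = 1.960² × 0.2500 / 0.043² ≈ 519.42 → 520.
Additional respondents: 520 − 307 = 213.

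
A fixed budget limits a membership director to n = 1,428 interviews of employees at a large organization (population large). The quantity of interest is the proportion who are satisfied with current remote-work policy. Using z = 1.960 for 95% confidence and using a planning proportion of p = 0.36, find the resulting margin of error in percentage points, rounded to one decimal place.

2.5

SE(p̂) = √[p(1−p)/n] = √[0.2304/1428] = 0.01270.
E = z × SE = 1.960 × 0.01270 = 0.02490, or 2.5 percentage points.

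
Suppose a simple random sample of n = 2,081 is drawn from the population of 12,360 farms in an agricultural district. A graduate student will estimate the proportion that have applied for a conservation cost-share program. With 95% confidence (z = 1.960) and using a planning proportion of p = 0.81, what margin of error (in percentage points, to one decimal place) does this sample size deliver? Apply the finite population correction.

Finite-population factor: (N−n)/(N−1) = (12360−2081)/(12360−1) = 0.8317.
SE(p̂) = √[p(1−p)/n · (N−n)/(N−1)] = √[0.1539/2081 × 0.8317] = 0.00784.
E = z × SE = 1.960 × 0.00784 = 0.01537 ≈ 1.5 percentage points.

1.5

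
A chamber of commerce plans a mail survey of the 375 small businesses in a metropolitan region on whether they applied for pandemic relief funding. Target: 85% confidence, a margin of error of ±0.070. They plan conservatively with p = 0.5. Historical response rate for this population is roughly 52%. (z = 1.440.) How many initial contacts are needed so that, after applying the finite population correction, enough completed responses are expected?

160

Completed interviews needed (unadjusted): n₀ = 1.440² × 0.2500 / 0.070² ≈ 105.80 → 106.
FPC for N = 375: n = 106 / (1 + 105/375) = 106 / 1.2800 ≈ 82.81 → 83.
At a 52% response rate, contacts needed = 83 / 0.52 ≈ 159.62 → 160.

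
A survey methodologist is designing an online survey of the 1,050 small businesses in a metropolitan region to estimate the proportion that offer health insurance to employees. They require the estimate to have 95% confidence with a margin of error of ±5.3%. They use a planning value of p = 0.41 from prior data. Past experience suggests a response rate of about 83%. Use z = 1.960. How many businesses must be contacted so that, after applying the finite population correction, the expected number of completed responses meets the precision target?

304

Completed interviews needed (unadjusted): n₀ = 1.960² × 0.2419 / 0.053² ≈ 330.82 → 331.
FPC for N = 1,050: n = 331 / (1 + 330/1050) = 331 / 1.3143 ≈ 251.85 → 252.
At an 83% response rate, contacts needed = 252 / 0.83 ≈ 303.61 → 304.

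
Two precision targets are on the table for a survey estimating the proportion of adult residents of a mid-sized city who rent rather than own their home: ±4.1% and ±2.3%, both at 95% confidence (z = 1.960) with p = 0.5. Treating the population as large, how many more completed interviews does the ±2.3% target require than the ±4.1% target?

1244

At ±4.1%: n = 1.960² × 0.2500 / 0.041² ≈ 571.33 → 572.
At ±2.3%: n = 1.960² × 0.2500 / 0.023² ≈ 1815.50 → 1816.
Additional respondents: 1816 − 572 = 1244.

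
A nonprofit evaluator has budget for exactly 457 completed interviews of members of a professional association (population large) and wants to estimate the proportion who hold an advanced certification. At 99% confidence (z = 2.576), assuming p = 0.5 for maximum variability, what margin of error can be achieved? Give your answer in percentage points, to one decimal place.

6.0

SE(p̂) = √[p(1−p)/n] = √[0.2500/457] = 0.02339.
E = z × SE = 2.576 × 0.02339 = 0.06025, or 6.0 percentage points.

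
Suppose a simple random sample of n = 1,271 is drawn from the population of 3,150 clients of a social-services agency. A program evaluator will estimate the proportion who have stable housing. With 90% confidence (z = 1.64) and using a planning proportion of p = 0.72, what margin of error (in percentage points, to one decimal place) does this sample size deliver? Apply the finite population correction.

Finite-population factor: (N−n)/(N−1) = (3150−1271)/(3150−1) = 0.5967.
SE(p̂) = √[p(1−p)/n · (N−n)/(N−1)] = √[0.2016/1271 × 0.5967] = 0.00973.
E = z × SE = 1.64 × 0.00973 = 0.01595 ≈ 1.6 percentage points.

1.6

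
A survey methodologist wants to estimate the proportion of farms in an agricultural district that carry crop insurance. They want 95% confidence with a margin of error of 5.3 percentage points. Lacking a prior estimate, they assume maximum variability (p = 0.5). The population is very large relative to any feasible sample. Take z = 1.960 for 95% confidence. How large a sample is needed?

With p = 0.5, p(1−p) = 0.25.
n = z²·p(1−p)/E² = 1.960² × 0.2500 / 0.053² = 3.8416 × 0.2500 / 0.002809 ≈ 341.90.
Rounding up gives n = 342.

342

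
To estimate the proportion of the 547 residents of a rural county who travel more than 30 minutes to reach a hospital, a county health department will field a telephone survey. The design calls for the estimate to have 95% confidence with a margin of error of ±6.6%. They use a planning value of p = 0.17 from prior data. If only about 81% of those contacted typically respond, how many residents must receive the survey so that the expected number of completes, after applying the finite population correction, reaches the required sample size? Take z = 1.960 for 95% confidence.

Completed interviews needed (unadjusted): n₀ = 1.960² × 0.1411 / 0.066² ≈ 124.44 → 125.
FPC for N = 547: n = 125 / (1 + 124/547) = 125 / 1.2267 ≈ 101.90 → 102.
At an 81% response rate, contacts needed = 102 / 0.81 ≈ 125.93 → 126.

126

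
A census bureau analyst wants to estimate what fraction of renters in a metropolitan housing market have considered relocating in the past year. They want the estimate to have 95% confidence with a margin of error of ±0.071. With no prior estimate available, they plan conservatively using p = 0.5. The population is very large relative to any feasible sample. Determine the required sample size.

For 95% confidence, z = 1.960.
With p = 0.5, p(1−p) = 0.25.
n = z²·p(1−p)/E² = 1.960² × 0.2500 / 0.071² = 3.8416 × 0.2500 / 0.005041 ≈ 190.52.
Rounding up gives n = 191.

191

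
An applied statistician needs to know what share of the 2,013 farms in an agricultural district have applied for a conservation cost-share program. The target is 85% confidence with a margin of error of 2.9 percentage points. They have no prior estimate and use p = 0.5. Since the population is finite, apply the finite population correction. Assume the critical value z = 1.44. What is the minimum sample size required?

Unadjusted: n₀ = 1.44² × 0.50 × 0.50 / 0.029² ≈ 616.41, so n₀ = 617.
Finite population correction with N = 2,013: n = n₀ / (1 + (n₀−1)/N) = 617 / (1 + 616/2013) = 617 / 1.3060 ≈ 472.43.
Rounding up, n = 473.

473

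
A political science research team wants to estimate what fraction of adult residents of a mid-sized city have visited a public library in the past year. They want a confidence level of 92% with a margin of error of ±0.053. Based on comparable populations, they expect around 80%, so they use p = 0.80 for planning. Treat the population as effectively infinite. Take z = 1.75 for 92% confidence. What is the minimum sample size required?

With p = 0.80, p(1−p) = 0.1600.
n = z²·p(1−p)/E² = 1.75² × 0.1600 / 0.053² = 3.0625 × 0.1600 / 0.002809 ≈ 174.44.
Rounding up gives n = 175.

175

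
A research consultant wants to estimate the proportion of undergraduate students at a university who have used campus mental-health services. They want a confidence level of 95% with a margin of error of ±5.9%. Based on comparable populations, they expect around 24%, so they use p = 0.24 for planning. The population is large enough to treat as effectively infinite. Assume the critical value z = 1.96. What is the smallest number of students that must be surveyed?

With p = 0.24, p(1−p) = 0.1824.
n = z²·p(1−p)/E² = 1.96² × 0.1824 / 0.059² = 3.8416 × 0.1824 / 0.003481 ≈ 201.29.
Rounding up gives n = 202.

202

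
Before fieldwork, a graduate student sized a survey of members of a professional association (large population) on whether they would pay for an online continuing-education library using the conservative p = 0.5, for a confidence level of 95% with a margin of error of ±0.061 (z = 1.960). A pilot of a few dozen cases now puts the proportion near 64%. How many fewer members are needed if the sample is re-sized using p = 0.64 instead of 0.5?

21

Conservative (p = 0.5): n = 1.960² × 0.25 / 0.061² ≈ 258.10 → 259.
Using p = 0.64: p(1−p) = 0.2304, so n = 1.960² × 0.2304 / 0.061² ≈ 237.87 → 238.
Reduction: 259 − 238 = 21.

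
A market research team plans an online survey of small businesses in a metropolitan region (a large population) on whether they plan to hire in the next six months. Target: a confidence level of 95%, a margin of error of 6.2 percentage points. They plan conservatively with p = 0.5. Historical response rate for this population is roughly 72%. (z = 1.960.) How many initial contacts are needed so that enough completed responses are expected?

348

Completed interviews needed: n₀ = 1.960² × 0.2500 / 0.062² ≈ 249.84 → 250.
At a 72% response rate, contacts needed = 250 / 0.72 ≈ 347.22 → 348.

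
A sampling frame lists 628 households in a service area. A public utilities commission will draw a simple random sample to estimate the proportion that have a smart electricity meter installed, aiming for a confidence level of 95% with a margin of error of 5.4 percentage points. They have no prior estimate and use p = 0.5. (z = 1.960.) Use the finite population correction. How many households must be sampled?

Unadjusted: n₀ = 1.960² × 0.50 × 0.50 / 0.054² ≈ 329.36, so n₀ = 330.
Finite population correction with N = 628: n = n₀ / (1 + (n₀−1)/N) = 330 / (1 + 329/628) = 330 / 1.5239 ≈ 216.55.
Rounding up, n = 217.

217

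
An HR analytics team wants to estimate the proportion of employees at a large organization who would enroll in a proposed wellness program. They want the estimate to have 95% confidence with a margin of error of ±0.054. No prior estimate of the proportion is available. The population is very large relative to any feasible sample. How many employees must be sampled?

330

For 95% confidence, z = 1.96.
With no prior estimate, use p = 0.5, giving p(1−p) = 0.25.
n = z²·p(1−p)/E² = 1.96² × 0.2500 / 0.054² = 3.8416 × 0.2500 / 0.002916 ≈ 329.36.
Rounding up gives n = 330.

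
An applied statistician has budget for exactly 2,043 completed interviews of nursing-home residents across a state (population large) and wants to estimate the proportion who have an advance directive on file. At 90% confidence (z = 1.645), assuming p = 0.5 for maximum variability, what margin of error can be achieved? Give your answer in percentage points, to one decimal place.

1.8

SE(p̂) = √[p(1−p)/n] = √[0.2500/2043] = 0.01106.
E = z × SE = 1.645 × 0.01106 = 0.01820, or 1.8 percentage points.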